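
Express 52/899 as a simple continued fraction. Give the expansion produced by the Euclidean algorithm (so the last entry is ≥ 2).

[0; 17, 3, 2, 7]

52 = 0·899 + 52
899 = 17·52 + 15
52 = 3·15 + 7
15 = 2·7 + 1
7 = 7·1 + 0  (stop)
So 52/899 = [0; 17, 3, 2, 7].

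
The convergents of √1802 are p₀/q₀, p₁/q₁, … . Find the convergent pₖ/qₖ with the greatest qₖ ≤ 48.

√1802 = [42; 2, 4, 2, 84, …] (period length 4).
Convergents:
  p_0/q_0 = 42/1
  p_1/q_1 = 85/2
  p_2/q_2 = 382/9
  p_3/q_3 = 849/20
  p_4/q_4 = 71698/1689
q_3 = 20 ≤ 48 < 1689 = q_4, so the answer is 849/20.

849/20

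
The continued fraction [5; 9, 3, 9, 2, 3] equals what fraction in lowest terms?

9760/1911

Using pₖ = aₖpₖ₋₁ + pₖ₋₂ and qₖ = aₖqₖ₋₁ + qₖ₋₂:
  k=0: a=5, p=5, q=1
  k=1: a=9, p=46, q=9
  k=2: a=3, p=143, q=28
  k=3: a=9, p=1333, q=261
  k=4: a=2, p=2809, q=550
  k=5: a=3, p=9760, q=1911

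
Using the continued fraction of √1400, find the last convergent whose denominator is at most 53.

449/12

√1400 = [37; 2, 2, 2, 74, …] (period length 4).
Convergents:
  p_0/q_0 = 37/1
  p_1/q_1 = 75/2
  p_2/q_2 = 187/5
  p_3/q_3 = 449/12
  p_4/q_4 = 33413/893
q_3 = 12 ≤ 53 < 893 = q_4, so the answer is 449/12.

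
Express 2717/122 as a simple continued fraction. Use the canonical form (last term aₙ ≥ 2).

2717 = 22*122 + 33
122 = 3*33 + 23
33 = 1*23 + 10
23 = 2*10 + 3
10 = 3*3 + 1
3 = 3*1 + 0  (stop)
So 2717/122 = [22; 3, 1, 2, 3, 3].

[22; 3, 1, 2, 3, 3]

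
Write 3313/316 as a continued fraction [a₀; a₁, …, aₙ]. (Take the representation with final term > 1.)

3313 = 10×316 + 153
316 = 2×153 + 10
153 = 15×10 + 3
10 = 3×3 + 1
3 = 3×1 + 0  (stop)
So 3313/316 = [10; 2, 15, 3, 3].

[10; 2, 15, 3, 3]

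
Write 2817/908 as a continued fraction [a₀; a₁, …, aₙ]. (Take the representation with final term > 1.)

[3; 9, 1, 3, 4, 2, 2]

2817 = 3*908 + 93
908 = 9*93 + 71
93 = 1*71 + 22
71 = 3*22 + 5
22 = 4*5 + 2
5 = 2*2 + 1
2 = 2*1 + 0  (stop)
So 2817/908 = [3; 9, 1, 3, 4, 2, 2].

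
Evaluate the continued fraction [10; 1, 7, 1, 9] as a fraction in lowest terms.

Using pₖ = aₖpₖ₋₁ + pₖ₋₂ and qₖ = aₖqₖ₋₁ + qₖ₋₂:
  k=0: a=10, p=10, q=1
  k=1: a=1, p=11, q=1
  k=2: a=7, p=87, q=8
  k=3: a=1, p=98, q=9
  k=4: a=9, p=969, q=89

969/89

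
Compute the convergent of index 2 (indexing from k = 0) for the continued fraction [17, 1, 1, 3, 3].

35/2

Using pₖ = aₖpₖ₋₁ + pₖ₋₂, qₖ = aₖqₖ₋₁ + qₖ₋₂ (with p₋₁=1, p₋₂=0, q₋₁=0, q₋₂=1):
  k=0: a=17, p=17, q=1
  k=1: a=1, p=18, q=1
  k=2: a=1, p=35, q=2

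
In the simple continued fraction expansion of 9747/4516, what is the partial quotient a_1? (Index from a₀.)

6

9747 = 2·4516 + 715   →  a_0 = 2
4516 = 6·715 + 226   →  a_1 = 6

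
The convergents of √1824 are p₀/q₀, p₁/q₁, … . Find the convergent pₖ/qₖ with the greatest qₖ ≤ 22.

√1824 = [42; 1, 2, 2, 2, 1, 84, …] (period length 6).
Convergents:
  p_0/q_0 = 42/1
  p_1/q_1 = 43/1
  p_2/q_2 = 128/3
  p_3/q_3 = 299/7
  p_4/q_4 = 726/17
  p_5/q_5 = 1025/24
q_4 = 17 ≤ 22 < 24 = q_5, so the answer is 726/17.

726/17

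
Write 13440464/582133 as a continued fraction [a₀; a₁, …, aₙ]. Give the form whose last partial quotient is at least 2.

13440464 = 23×582133 + 51405
582133 = 11×51405 + 16678
51405 = 3×16678 + 1371
16678 = 12×1371 + 226
1371 = 6×226 + 15
226 = 15×15 + 1
15 = 15×1 + 0  (stop)
So 13440464/582133 = [23; 11, 3, 12, 6, 15, 15].

[23; 11, 3, 12, 6, 15, 15]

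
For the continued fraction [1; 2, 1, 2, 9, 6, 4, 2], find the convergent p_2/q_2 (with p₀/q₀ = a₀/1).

4/3

Using pₖ = aₖpₖ₋₁ + pₖ₋₂, qₖ = aₖqₖ₋₁ + qₖ₋₂ (with p₋₁=1, p₋₂=0, q₋₁=0, q₋₂=1):
  k=0: a=1, p=1, q=1
  k=1: a=2, p=3, q=2
  k=2: a=1, p=4, q=3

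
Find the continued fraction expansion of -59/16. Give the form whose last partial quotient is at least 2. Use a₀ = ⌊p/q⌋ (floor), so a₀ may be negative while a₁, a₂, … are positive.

-59 = -4×16 + 5
16 = 3×5 + 1
5 = 5×1 + 0  (stop)
So -59/16 = [-4; 3, 5].

[-4; 3, 5]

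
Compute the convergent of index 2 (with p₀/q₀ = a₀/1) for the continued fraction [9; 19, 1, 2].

Using pₖ = aₖpₖ₋₁ + pₖ₋₂, qₖ = aₖqₖ₋₁ + qₖ₋₂ (with p₋₁=1, p₋₂=0, q₋₁=0, q₋₂=1):
  k=0: a=9, p=9, q=1
  k=1: a=19, p=172, q=19
  k=2: a=1, p=181, q=20

181/20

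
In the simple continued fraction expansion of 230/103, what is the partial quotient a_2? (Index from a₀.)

3

230 = 2·103 + 24   →  a_0 = 2
103 = 4·24 + 7   →  a_1 = 4
24 = 3·7 + 3   →  a_2 = 3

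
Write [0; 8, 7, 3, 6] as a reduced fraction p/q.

139/1131

Fold from the inside: start with 6/1.
  3 + 1/6 = 19/6
  7 + 6/19 = 139/19
  8 + 19/139 = 1131/139
  0 + 139/1131 = 139/1131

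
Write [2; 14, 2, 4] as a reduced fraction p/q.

269/130

Using pₖ = aₖpₖ₋₁ + pₖ₋₂ and qₖ = aₖqₖ₋₁ + qₖ₋₂:
  k=0: a=2, p=2, q=1
  k=1: a=14, p=29, q=14
  k=2: a=2, p=60, q=29
  k=3: a=4, p=269, q=130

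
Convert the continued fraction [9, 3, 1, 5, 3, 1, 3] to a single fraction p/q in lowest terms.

3343/361

Fold from the inside: start with 3/1.
  1 + 1/3 = 4/3
  3 + 3/4 = 15/4
  5 + 4/15 = 79/15
  1 + 15/79 = 94/79
  3 + 79/94 = 361/94
  9 + 94/361 = 3343/361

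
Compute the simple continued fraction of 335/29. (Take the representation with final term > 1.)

335 = 11*29 + 16
29 = 1*16 + 13
16 = 1*13 + 3
13 = 4*3 + 1
3 = 3*1 + 0  (stop)
So 335/29 = [11; 1, 1, 4, 3].

[11; 1, 1, 4, 3]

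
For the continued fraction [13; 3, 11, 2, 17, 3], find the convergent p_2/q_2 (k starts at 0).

453/34

Using pₖ = aₖpₖ₋₁ + pₖ₋₂, qₖ = aₖqₖ₋₁ + qₖ₋₂ (with p₋₁=1, p₋₂=0, q₋₁=0, q₋₂=1):
  k=0: a=13, p=13, q=1
  k=1: a=3, p=40, q=3
  k=2: a=11, p=453, q=34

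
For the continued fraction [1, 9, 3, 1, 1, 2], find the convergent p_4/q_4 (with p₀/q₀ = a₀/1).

Using pₖ = aₖpₖ₋₁ + pₖ₋₂, qₖ = aₖqₖ₋₁ + qₖ₋₂ (with p₋₁=1, p₋₂=0, q₋₁=0, q₋₂=1):
  k=0: a=1, p=1, q=1
  k=1: a=9, p=10, q=9
  k=2: a=3, p=31, q=28
  k=3: a=1, p=41, q=37
  k=4: a=1, p=72, q=65

72/65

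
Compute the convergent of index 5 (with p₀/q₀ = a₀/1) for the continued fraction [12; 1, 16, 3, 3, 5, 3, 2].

Using pₖ = aₖpₖ₋₁ + pₖ₋₂, qₖ = aₖqₖ₋₁ + qₖ₋₂ (with p₋₁=1, p₋₂=0, q₋₁=0, q₋₂=1):
  k=0: a=12, p=12, q=1
  k=1: a=1, p=13, q=1
  k=2: a=16, p=220, q=17
  k=3: a=3, p=673, q=52
  k=4: a=3, p=2239, q=173
  k=5: a=5, p=11868, q=917

11868/917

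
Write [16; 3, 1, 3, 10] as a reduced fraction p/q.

Using pₖ = aₖpₖ₋₁ + pₖ₋₂ and qₖ = aₖqₖ₋₁ + qₖ₋₂:
  k=0: a=16, p=16, q=1
  k=1: a=3, p=49, q=3
  k=2: a=1, p=65, q=4
  k=3: a=3, p=244, q=15
  k=4: a=10, p=2505, q=154

2505/154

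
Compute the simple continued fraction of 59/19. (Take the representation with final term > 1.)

59 = 3·19 + 2
19 = 9·2 + 1
2 = 2·1 + 0  (stop)
So 59/19 = [3; 9, 2].

[3; 9, 2]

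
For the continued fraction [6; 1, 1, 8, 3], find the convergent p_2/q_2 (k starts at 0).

Using pₖ = aₖpₖ₋₁ + pₖ₋₂, qₖ = aₖqₖ₋₁ + qₖ₋₂ (with p₋₁=1, p₋₂=0, q₋₁=0, q₋₂=1):
  k=0: a=6, p=6, q=1
  k=1: a=1, p=7, q=1
  k=2: a=1, p=13, q=2

13/2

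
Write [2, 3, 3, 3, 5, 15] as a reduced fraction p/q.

Using pₖ = aₖpₖ₋₁ + pₖ₋₂ and qₖ = aₖqₖ₋₁ + qₖ₋₂:
  k=0: a=2, p=2, q=1
  k=1: a=3, p=7, q=3
  k=2: a=3, p=23, q=10
  k=3: a=3, p=76, q=33
  k=4: a=5, p=403, q=175
  k=5: a=15, p=6121, q=2658

6121/2658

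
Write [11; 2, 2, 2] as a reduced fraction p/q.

Using pₖ = aₖpₖ₋₁ + pₖ₋₂ and qₖ = aₖqₖ₋₁ + qₖ₋₂:
  k=0: a=11, p=11, q=1
  k=1: a=2, p=23, q=2
  k=2: a=2, p=57, q=5
  k=3: a=2, p=137, q=12

137/12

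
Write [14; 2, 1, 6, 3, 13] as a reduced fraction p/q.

12039/839

Fold from the inside: start with 13/1.
  3 + 1/13 = 40/13
  6 + 13/40 = 253/40
  1 + 40/253 = 293/253
  2 + 253/293 = 839/293
  14 + 293/839 = 12039/839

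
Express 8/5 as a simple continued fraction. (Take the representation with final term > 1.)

[1; 1, 1, 2]

8 = 1×5 + 3
5 = 1×3 + 2
3 = 1×2 + 1
2 = 2×1 + 0  (stop)
So 8/5 = [1; 1, 1, 2].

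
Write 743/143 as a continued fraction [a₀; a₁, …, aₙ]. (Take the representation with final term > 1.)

743 = 5·143 + 28
143 = 5·28 + 3
28 = 9·3 + 1
3 = 3·1 + 0  (stop)
So 743/143 = [5; 5, 9, 3].

[5; 5, 9, 3]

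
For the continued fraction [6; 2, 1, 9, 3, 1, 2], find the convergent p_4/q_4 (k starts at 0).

571/90

Using pₖ = aₖpₖ₋₁ + pₖ₋₂, qₖ = aₖqₖ₋₁ + qₖ₋₂ (with p₋₁=1, p₋₂=0, q₋₁=0, q₋₂=1):
  k=0: a=6, p=6, q=1
  k=1: a=2, p=13, q=2
  k=2: a=1, p=19, q=3
  k=3: a=9, p=184, q=29
  k=4: a=3, p=571, q=90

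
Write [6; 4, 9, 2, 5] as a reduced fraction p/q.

Using pₖ = aₖpₖ₋₁ + pₖ₋₂ and qₖ = aₖqₖ₋₁ + qₖ₋₂:
  k=0: a=6, p=6, q=1
  k=1: a=4, p=25, q=4
  k=2: a=9, p=231, q=37
  k=3: a=2, p=487, q=78
  k=4: a=5, p=2666, q=427

2666/427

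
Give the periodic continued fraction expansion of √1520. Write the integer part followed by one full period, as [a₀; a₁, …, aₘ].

[38; 1, 76]

a₀ = ⌊√1520⌋ = 38.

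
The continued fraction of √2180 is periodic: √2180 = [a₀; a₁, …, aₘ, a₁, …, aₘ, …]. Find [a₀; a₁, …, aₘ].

[46; 1, 2, 4, 2, 1, 92]

a₀ = ⌊√2180⌋ = 46.
With m₀=0, d₀=1 and mₖ₊₁ = dₖaₖ − mₖ, dₖ₊₁ = (n − mₖ₊₁²)/dₖ, aₖ₊₁ = ⌊(a₀+mₖ₊₁)/dₖ₊₁⌋:
  k=1: m=46, d=64, a=1
  k=2: m=18, d=29, a=2
  k=3: m=40, d=20, a=4
  k=4: m=40, d=29, a=2
  k=5: m=18, d=64, a=1
  k=6: m=46, d=1, a=92
d=1 and a=2a₀=92 at k=6, so the next step gives (m, d) = (46, 64) again — its k=1 value — and the period has length 6.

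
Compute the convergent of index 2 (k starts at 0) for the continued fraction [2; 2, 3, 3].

Using pₖ = aₖpₖ₋₁ + pₖ₋₂, qₖ = aₖqₖ₋₁ + qₖ₋₂ (with p₋₁=1, p₋₂=0, q₋₁=0, q₋₂=1):
  k=0: a=2, p=2, q=1
  k=1: a=2, p=5, q=2
  k=2: a=3, p=17, q=7

17/7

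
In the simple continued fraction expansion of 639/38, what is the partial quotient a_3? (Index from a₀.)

2

639 = 16·38 + 31   →  a_0 = 16
38 = 1·31 + 7   →  a_1 = 1
31 = 4·7 + 3   →  a_2 = 4
7 = 2·3 + 1   →  a_3 = 2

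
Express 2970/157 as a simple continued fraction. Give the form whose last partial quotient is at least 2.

2970 = 18·157 + 144
157 = 1·144 + 13
144 = 11·13 + 1
13 = 13·1 + 0  (stop)
So 2970/157 = [18; 1, 11, 13].

[18; 1, 11, 13]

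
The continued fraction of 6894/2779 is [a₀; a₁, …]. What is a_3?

6894 = 2·2779 + 1336   →  a_0 = 2
2779 = 2·1336 + 107   →  a_1 = 2
1336 = 12·107 + 52   →  a_2 = 12
107 = 2·52 + 3   →  a_3 = 2

2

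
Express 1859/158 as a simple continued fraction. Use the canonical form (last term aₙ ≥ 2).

[11; 1, 3, 3, 1, 2, 3]

1859 = 11·158 + 121
158 = 1·121 + 37
121 = 3·37 + 10
37 = 3·10 + 7
10 = 1·7 + 3
7 = 2·3 + 1
3 = 3·1 + 0  (stop)
So 1859/158 = [11; 1, 3, 3, 1, 2, 3].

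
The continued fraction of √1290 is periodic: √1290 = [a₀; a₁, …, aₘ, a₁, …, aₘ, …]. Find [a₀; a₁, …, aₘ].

a₀ = ⌊√1290⌋ = 35.
With m₀=0, d₀=1 and mₖ₊₁ = dₖaₖ − mₖ, dₖ₊₁ = (n − mₖ₊₁²)/dₖ, aₖ₊₁ = ⌊(a₀+mₖ₊₁)/dₖ₊₁⌋:
  k=1: m=35, d=65, a=1
  k=2: m=30, d=6, a=10
  k=3: m=30, d=65, a=1
  k=4: m=35, d=1, a=70
d=1 and a=2a₀=70 at k=4, so the next step gives (m, d) = (35, 65) again — its k=1 value — and the period has length 4.

[35; 1, 10, 1, 70]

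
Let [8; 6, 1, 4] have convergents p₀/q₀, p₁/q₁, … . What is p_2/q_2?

57/7

Using pₖ = aₖpₖ₋₁ + pₖ₋₂, qₖ = aₖqₖ₋₁ + qₖ₋₂ (with p₋₁=1, p₋₂=0, q₋₁=0, q₋₂=1):
  k=0: a=8, p=8, q=1
  k=1: a=6, p=49, q=6
  k=2: a=1, p=57, q=7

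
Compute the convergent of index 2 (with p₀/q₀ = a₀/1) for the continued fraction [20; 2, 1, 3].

61/3

Using pₖ = aₖpₖ₋₁ + pₖ₋₂, qₖ = aₖqₖ₋₁ + qₖ₋₂ (with p₋₁=1, p₋₂=0, q₋₁=0, q₋₂=1):
  k=0: a=20, p=20, q=1
  k=1: a=2, p=41, q=2
  k=2: a=1, p=61, q=3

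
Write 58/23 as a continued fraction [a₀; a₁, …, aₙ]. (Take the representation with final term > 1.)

58 = 2·23 + 12
23 = 1·12 + 11
12 = 1·11 + 1
11 = 11·1 + 0  (stop)
So 58/23 = [2; 1, 1, 11].

[2; 1, 1, 11]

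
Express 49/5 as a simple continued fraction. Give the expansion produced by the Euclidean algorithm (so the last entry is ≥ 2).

[9; 1, 4]

49 = 9*5 + 4
5 = 1*4 + 1
4 = 4*1 + 0  (stop)
So 49/5 = [9; 1, 4].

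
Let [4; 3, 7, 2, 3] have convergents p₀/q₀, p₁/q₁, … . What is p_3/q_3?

Using pₖ = aₖpₖ₋₁ + pₖ₋₂, qₖ = aₖqₖ₋₁ + qₖ₋₂ (with p₋₁=1, p₋₂=0, q₋₁=0, q₋₂=1):
  k=0: a=4, p=4, q=1
  k=1: a=3, p=13, q=3
  k=2: a=7, p=95, q=22
  k=3: a=2, p=203, q=47

203/47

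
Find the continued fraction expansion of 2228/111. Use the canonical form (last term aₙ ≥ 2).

[20; 13, 1, 7]

2228 = 20×111 + 8
111 = 13×8 + 7
8 = 1×7 + 1
7 = 7×1 + 0  (stop)
So 2228/111 = [20; 13, 1, 7].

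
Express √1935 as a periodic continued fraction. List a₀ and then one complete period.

[43; 1, 86]

a₀ = ⌊√1935⌋ = 43.
With m₀=0, d₀=1 and mₖ₊₁ = dₖaₖ − mₖ, dₖ₊₁ = (n − mₖ₊₁²)/dₖ, aₖ₊₁ = ⌊(a₀+mₖ₊₁)/dₖ₊₁⌋:
  k=1: m=43, d=86, a=1
  k=2: m=43, d=1, a=86
d=1 and a=2a₀=86 at k=2, so the next step gives (m, d) = (43, 86) again — its k=1 value — and the period has length 2.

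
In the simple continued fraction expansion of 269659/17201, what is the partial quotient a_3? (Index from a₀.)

10

269659 = 15·17201 + 11644   →  a_0 = 15
17201 = 1·11644 + 5557   →  a_1 = 1
11644 = 2·5557 + 530   →  a_2 = 2
5557 = 10·530 + 257   →  a_3 = 10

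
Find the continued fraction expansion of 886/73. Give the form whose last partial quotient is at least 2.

[12; 7, 3, 3]

886 = 12*73 + 10
73 = 7*10 + 3
10 = 3*3 + 1
3 = 3*1 + 0  (stop)
So 886/73 = [12; 7, 3, 3].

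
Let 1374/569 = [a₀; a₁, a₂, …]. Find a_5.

1374 = 2·569 + 236   →  a_0 = 2
569 = 2·236 + 97   →  a_1 = 2
236 = 2·97 + 42   →  a_2 = 2
97 = 2·42 + 13   →  a_3 = 2
42 = 3·13 + 3   →  a_4 = 3
13 = 4·3 + 1   →  a_5 = 4

4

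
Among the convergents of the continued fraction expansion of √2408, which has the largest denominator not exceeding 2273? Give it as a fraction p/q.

√2408 = [49; 14, 98, …] (period length 2).
Convergents:
  p_0/q_0 = 49/1
  p_1/q_1 = 687/14
  p_2/q_2 = 67375/1373
  p_3/q_3 = 943937/19236
q_2 = 1373 ≤ 2273 < 19236 = q_3, so the answer is 67375/1373.

67375/1373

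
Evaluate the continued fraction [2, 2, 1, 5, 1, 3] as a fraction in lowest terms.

Using pₖ = aₖpₖ₋₁ + pₖ₋₂ and qₖ = aₖqₖ₋₁ + qₖ₋₂:
  k=0: a=2, p=2, q=1
  k=1: a=2, p=5, q=2
  k=2: a=1, p=7, q=3
  k=3: a=5, p=40, q=17
  k=4: a=1, p=47, q=20
  k=5: a=3, p=181, q=77

181/77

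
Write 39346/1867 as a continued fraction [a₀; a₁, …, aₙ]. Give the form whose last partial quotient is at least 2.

39346 = 21*1867 + 139
1867 = 13*139 + 60
139 = 2*60 + 19
60 = 3*19 + 3
19 = 6*3 + 1
3 = 3*1 + 0  (stop)
So 39346/1867 = [21; 13, 2, 3, 6, 3].

[21; 13, 2, 3, 6, 3]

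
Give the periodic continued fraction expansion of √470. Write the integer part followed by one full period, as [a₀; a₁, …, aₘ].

[21; 1, 2, 8, 2, 1, 42]

a₀ = ⌊√470⌋ = 21.
With m₀=0, d₀=1 and mₖ₊₁ = dₖaₖ − mₖ, dₖ₊₁ = (n − mₖ₊₁²)/dₖ, aₖ₊₁ = ⌊(a₀+mₖ₊₁)/dₖ₊₁⌋:
  k=1: m=21, d=29, a=1
  k=2: m=8, d=14, a=2
  k=3: m=20, d=5, a=8
  k=4: m=20, d=14, a=2
  k=5: m=8, d=29, a=1
  k=6: m=21, d=1, a=42
d=1 and a=2a₀=42 at k=6, so the next step gives (m, d) = (21, 29) again — its k=1 value — and the period has length 6.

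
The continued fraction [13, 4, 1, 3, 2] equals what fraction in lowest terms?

Fold from the inside: start with 2/1.
  3 + 1/2 = 7/2
  1 + 2/7 = 9/7
  4 + 7/9 = 43/9
  13 + 9/43 = 568/43

568/43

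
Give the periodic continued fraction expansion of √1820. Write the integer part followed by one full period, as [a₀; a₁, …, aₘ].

[42; 1, 1, 1, 20, 1, 1, 1, 84]

a₀ = ⌊√1820⌋ = 42.
With m₀=0, d₀=1 and mₖ₊₁ = dₖaₖ − mₖ, dₖ₊₁ = (n − mₖ₊₁²)/dₖ, aₖ₊₁ = ⌊(a₀+mₖ₊₁)/dₖ₊₁⌋:
  k=1: m=42, d=56, a=1
  k=2: m=14, d=29, a=1
  k=3: m=15, d=55, a=1
  k=4: m=40, d=4, a=20
  k=5: m=40, d=55, a=1
  k=6: m=15, d=29, a=1
  k=7: m=14, d=56, a=1
  k=8: m=42, d=1, a=84
d=1 and a=2a₀=84 at k=8, so the next step gives (m, d) = (42, 56) again — its k=1 value — and the period has length 8.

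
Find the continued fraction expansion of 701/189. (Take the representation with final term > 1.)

[3; 1, 2, 2, 3, 2, 3]

701 = 3·189 + 134
189 = 1·134 + 55
134 = 2·55 + 24
55 = 2·24 + 7
24 = 3·7 + 3
7 = 2·3 + 1
3 = 3·1 + 0  (stop)
So 701/189 = [3; 1, 2, 2, 3, 2, 3].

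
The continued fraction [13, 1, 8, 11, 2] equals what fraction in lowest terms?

Using pₖ = aₖpₖ₋₁ + pₖ₋₂ and qₖ = aₖqₖ₋₁ + qₖ₋₂:
  k=0: a=13, p=13, q=1
  k=1: a=1, p=14, q=1
  k=2: a=8, p=125, q=9
  k=3: a=11, p=1389, q=100
  k=4: a=2, p=2903, q=209

2903/209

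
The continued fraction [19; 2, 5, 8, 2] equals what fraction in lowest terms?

Using pₖ = aₖpₖ₋₁ + pₖ₋₂ and qₖ = aₖqₖ₋₁ + qₖ₋₂:
  k=0: a=19, p=19, q=1
  k=1: a=2, p=39, q=2
  k=2: a=5, p=214, q=11
  k=3: a=8, p=1751, q=90
  k=4: a=2, p=3716, q=191

3716/191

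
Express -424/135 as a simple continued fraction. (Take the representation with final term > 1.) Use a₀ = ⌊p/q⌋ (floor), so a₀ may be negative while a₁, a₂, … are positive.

-424 = -4×135 + 116
135 = 1×116 + 19
116 = 6×19 + 2
19 = 9×2 + 1
2 = 2×1 + 0  (stop)
So -424/135 = [-4; 1, 6, 9, 2].

[-4; 1, 6, 9, 2]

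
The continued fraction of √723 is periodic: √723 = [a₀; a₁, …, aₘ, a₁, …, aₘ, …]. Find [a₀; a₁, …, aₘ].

[26; 1, 7, 1, 52]

a₀ = ⌊√723⌋ = 26.
With m₀=0, d₀=1 and mₖ₊₁ = dₖaₖ − mₖ, dₖ₊₁ = (n − mₖ₊₁²)/dₖ, aₖ₊₁ = ⌊(a₀+mₖ₊₁)/dₖ₊₁⌋:
  k=1: m=26, d=47, a=1
  k=2: m=21, d=6, a=7
  k=3: m=21, d=47, a=1
  k=4: m=26, d=1, a=52
d=1 and a=2a₀=52 at k=4, so the next step gives (m, d) = (26, 47) again — its k=1 value — and the period has length 4.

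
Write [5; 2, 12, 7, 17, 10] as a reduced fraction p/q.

167240/30517

Fold from the inside: start with 10/1.
  17 + 1/10 = 171/10
  7 + 10/171 = 1207/171
  12 + 171/1207 = 14655/1207
  2 + 1207/14655 = 30517/14655
  5 + 14655/30517 = 167240/30517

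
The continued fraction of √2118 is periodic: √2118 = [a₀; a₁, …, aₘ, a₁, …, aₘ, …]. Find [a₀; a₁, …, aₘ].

[46; 46, 92]

a₀ = ⌊√2118⌋ = 46.
With m₀=0, d₀=1 and mₖ₊₁ = dₖaₖ − mₖ, dₖ₊₁ = (n − mₖ₊₁²)/dₖ, aₖ₊₁ = ⌊(a₀+mₖ₊₁)/dₖ₊₁⌋:
  k=1: m=46, d=2, a=46
  k=2: m=46, d=1, a=92
d=1 and a=2a₀=92 at k=2, so the next step gives (m, d) = (46, 2) again — its k=1 value — and the period has length 2.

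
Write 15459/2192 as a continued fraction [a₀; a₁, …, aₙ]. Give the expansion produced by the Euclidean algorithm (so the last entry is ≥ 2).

[7; 19, 16, 2, 3]

15459 = 7·2192 + 115
2192 = 19·115 + 7
115 = 16·7 + 3
7 = 2·3 + 1
3 = 3·1 + 0  (stop)
So 15459/2192 = [7; 19, 16, 2, 3].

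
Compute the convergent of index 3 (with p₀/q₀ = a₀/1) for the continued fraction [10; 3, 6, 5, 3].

Using pₖ = aₖpₖ₋₁ + pₖ₋₂, qₖ = aₖqₖ₋₁ + qₖ₋₂ (with p₋₁=1, p₋₂=0, q₋₁=0, q₋₂=1):
  k=0: a=10, p=10, q=1
  k=1: a=3, p=31, q=3
  k=2: a=6, p=196, q=19
  k=3: a=5, p=1011, q=98

1011/98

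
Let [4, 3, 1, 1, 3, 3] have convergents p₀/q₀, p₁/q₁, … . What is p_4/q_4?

107/25

Using pₖ = aₖpₖ₋₁ + pₖ₋₂, qₖ = aₖqₖ₋₁ + qₖ₋₂ (with p₋₁=1, p₋₂=0, q₋₁=0, q₋₂=1):
  k=0: a=4, p=4, q=1
  k=1: a=3, p=13, q=3
  k=2: a=1, p=17, q=4
  k=3: a=1, p=30, q=7
  k=4: a=3, p=107, q=25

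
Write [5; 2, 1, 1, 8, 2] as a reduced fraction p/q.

491/91

Fold from the inside: start with 2/1.
  8 + 1/2 = 17/2
  1 + 2/17 = 19/17
  1 + 17/19 = 36/19
  2 + 19/36 = 91/36
  5 + 36/91 = 491/91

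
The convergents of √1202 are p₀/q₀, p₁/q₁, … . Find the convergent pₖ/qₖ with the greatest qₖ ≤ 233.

√1202 = [34; 1, 2, 34, 2, 1, 68, …] (period length 6).
Convergents:
  p_0/q_0 = 34/1
  p_1/q_1 = 35/1
  p_2/q_2 = 104/3
  p_3/q_3 = 3571/103
  p_4/q_4 = 7246/209
  p_5/q_5 = 10817/312
q_4 = 209 ≤ 233 < 312 = q_5, so the answer is 7246/209.

7246/209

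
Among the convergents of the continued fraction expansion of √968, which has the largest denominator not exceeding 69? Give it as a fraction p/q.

1929/62

√968 = [31; 8, 1, 6, 1, 8, 62, …] (period length 6).
Convergents:
  p_0/q_0 = 31/1
  p_1/q_1 = 249/8
  p_2/q_2 = 280/9
  p_3/q_3 = 1929/62
  p_4/q_4 = 2209/71
q_3 = 62 ≤ 69 < 71 = q_4, so the answer is 1929/62.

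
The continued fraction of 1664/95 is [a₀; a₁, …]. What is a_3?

1664 = 17·95 + 49   →  a_0 = 17
95 = 1·49 + 46   →  a_1 = 1
49 = 1·46 + 3   →  a_2 = 1
46 = 15·3 + 1   →  a_3 = 15

15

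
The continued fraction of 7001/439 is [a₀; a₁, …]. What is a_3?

11

7001 = 15·439 + 416   →  a_0 = 15
439 = 1·416 + 23   →  a_1 = 1
416 = 18·23 + 2   →  a_2 = 18
23 = 11·2 + 1   →  a_3 = 11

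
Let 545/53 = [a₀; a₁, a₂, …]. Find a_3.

1

545 = 10·53 + 15   →  a_0 = 10
53 = 3·15 + 8   →  a_1 = 3
15 = 1·8 + 7   →  a_2 = 1
8 = 1·7 + 1   →  a_3 = 1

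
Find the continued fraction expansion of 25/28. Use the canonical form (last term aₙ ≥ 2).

[0; 1, 8, 3]

25 = 0×28 + 25
28 = 1×25 + 3
25 = 8×3 + 1
3 = 3×1 + 0  (stop)
So 25/28 = [0; 1, 8, 3].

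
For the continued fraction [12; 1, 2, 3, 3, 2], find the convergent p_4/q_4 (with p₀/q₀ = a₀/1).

Using pₖ = aₖpₖ₋₁ + pₖ₋₂, qₖ = aₖqₖ₋₁ + qₖ₋₂ (with p₋₁=1, p₋₂=0, q₋₁=0, q₋₂=1):
  k=0: a=12, p=12, q=1
  k=1: a=1, p=13, q=1
  k=2: a=2, p=38, q=3
  k=3: a=3, p=127, q=10
  k=4: a=3, p=419, q=33

419/33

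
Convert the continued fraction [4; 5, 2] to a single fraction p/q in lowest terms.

46/11

Fold from the inside: start with 2/1.
  5 + 1/2 = 11/2
  4 + 2/11 = 46/11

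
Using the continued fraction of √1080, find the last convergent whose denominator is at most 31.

723/22

√1080 = [32; 1, 6, 3, 6, 1, 64, …] (period length 6).
Convergents:
  p_0/q_0 = 32/1
  p_1/q_1 = 33/1
  p_2/q_2 = 230/7
  p_3/q_3 = 723/22
  p_4/q_4 = 4568/139
q_3 = 22 ≤ 31 < 139 = q_4, so the answer is 723/22.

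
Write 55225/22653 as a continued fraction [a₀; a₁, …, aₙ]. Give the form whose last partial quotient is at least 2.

55225 = 2*22653 + 9919
22653 = 2*9919 + 2815
9919 = 3*2815 + 1474
2815 = 1*1474 + 1341
1474 = 1*1341 + 133
1341 = 10*133 + 11
133 = 12*11 + 1
11 = 11*1 + 0  (stop)
So 55225/22653 = [2; 2, 3, 1, 1, 10, 12, 11].

[2; 2, 3, 1, 1, 10, 12, 11]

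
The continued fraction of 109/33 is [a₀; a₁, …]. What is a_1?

3

109 = 3·33 + 10   →  a_0 = 3
33 = 3·10 + 3   →  a_1 = 3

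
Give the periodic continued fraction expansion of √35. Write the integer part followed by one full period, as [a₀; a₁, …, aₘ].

[5; 1, 10]

a₀ = ⌊√35⌋ = 5.
With m₀=0, d₀=1 and mₖ₊₁ = dₖaₖ − mₖ, dₖ₊₁ = (n − mₖ₊₁²)/dₖ, aₖ₊₁ = ⌊(a₀+mₖ₊₁)/dₖ₊₁⌋:
  k=1: m=5, d=10, a=1
  k=2: m=5, d=1, a=10
d=1 and a=2a₀=10 at k=2, so the next step gives (m, d) = (5, 10) again — its k=1 value — and the period has length 2.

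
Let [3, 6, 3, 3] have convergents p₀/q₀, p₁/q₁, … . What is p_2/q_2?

60/19

Using pₖ = aₖpₖ₋₁ + pₖ₋₂, qₖ = aₖqₖ₋₁ + qₖ₋₂ (with p₋₁=1, p₋₂=0, q₋₁=0, q₋₂=1):
  k=0: a=3, p=3, q=1
  k=1: a=6, p=19, q=6
  k=2: a=3, p=60, q=19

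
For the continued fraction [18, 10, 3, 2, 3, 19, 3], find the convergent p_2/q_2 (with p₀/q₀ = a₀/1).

561/31

Using pₖ = aₖpₖ₋₁ + pₖ₋₂, qₖ = aₖqₖ₋₁ + qₖ₋₂ (with p₋₁=1, p₋₂=0, q₋₁=0, q₋₂=1):
  k=0: a=18, p=18, q=1
  k=1: a=10, p=181, q=10
  k=2: a=3, p=561, q=31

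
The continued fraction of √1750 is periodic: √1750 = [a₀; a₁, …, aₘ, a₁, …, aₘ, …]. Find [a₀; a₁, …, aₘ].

a₀ = ⌊√1750⌋ = 41.

[41; 1, 4, 1, 82]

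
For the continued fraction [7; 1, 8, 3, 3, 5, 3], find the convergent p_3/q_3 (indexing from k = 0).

Using pₖ = aₖpₖ₋₁ + pₖ₋₂, qₖ = aₖqₖ₋₁ + qₖ₋₂ (with p₋₁=1, p₋₂=0, q₋₁=0, q₋₂=1):
  k=0: a=7, p=7, q=1
  k=1: a=1, p=8, q=1
  k=2: a=8, p=71, q=9
  k=3: a=3, p=221, q=28

221/28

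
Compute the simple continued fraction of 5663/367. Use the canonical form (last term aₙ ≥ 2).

[15; 2, 3, 10, 5]

5663 = 15×367 + 158
367 = 2×158 + 51
158 = 3×51 + 5
51 = 10×5 + 1
5 = 5×1 + 0  (stop)
So 5663/367 = [15; 2, 3, 10, 5].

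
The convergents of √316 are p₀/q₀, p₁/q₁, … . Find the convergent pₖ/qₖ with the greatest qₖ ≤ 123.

√316 = [17; 1, 3, 2, 8, 2, 3, 1, 34, …] (period length 8).
Convergents:
  p_0/q_0 = 17/1
  p_1/q_1 = 18/1
  p_2/q_2 = 71/4
  p_3/q_3 = 160/9
  p_4/q_4 = 1351/76
  p_5/q_5 = 2862/161
q_4 = 76 ≤ 123 < 161 = q_5, so the answer is 1351/76.

1351/76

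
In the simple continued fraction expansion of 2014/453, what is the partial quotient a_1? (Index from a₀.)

2

2014 = 4·453 + 202   →  a_0 = 4
453 = 2·202 + 49   →  a_1 = 2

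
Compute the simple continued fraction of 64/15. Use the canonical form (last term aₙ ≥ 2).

[4; 3, 1, 3]

64 = 4*15 + 4
15 = 3*4 + 3
4 = 1*3 + 1
3 = 3*1 + 0  (stop)
So 64/15 = [4; 3, 1, 3].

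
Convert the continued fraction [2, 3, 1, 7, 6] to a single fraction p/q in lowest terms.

429/190

Fold from the inside: start with 6/1.
  7 + 1/6 = 43/6
  1 + 6/43 = 49/43
  3 + 43/49 = 190/49
  2 + 49/190 = 429/190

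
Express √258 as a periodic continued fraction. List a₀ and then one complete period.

a₀ = ⌊√258⌋ = 16.
With m₀=0, d₀=1 and mₖ₊₁ = dₖaₖ − mₖ, dₖ₊₁ = (n − mₖ₊₁²)/dₖ, aₖ₊₁ = ⌊(a₀+mₖ₊₁)/dₖ₊₁⌋:
  k=1: m=16, d=2, a=16
  k=2: m=16, d=1, a=32
d=1 and a=2a₀=32 at k=2, so the next step gives (m, d) = (16, 2) again — its k=1 value — and the period has length 2.

[16; 16, 32]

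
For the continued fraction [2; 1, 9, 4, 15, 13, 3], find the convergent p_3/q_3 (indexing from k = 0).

Using pₖ = aₖpₖ₋₁ + pₖ₋₂, qₖ = aₖqₖ₋₁ + qₖ₋₂ (with p₋₁=1, p₋₂=0, q₋₁=0, q₋₂=1):
  k=0: a=2, p=2, q=1
  k=1: a=1, p=3, q=1
  k=2: a=9, p=29, q=10
  k=3: a=4, p=119, q=41

119/41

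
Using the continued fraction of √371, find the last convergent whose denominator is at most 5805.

√371 = [19; 3, 1, 4, 1, 3, 38, …] (period length 6).
Convergents:
  p_0/q_0 = 19/1
  p_1/q_1 = 58/3
  p_2/q_2 = 77/4
  p_3/q_3 = 366/19
  p_4/q_4 = 443/23
  p_5/q_5 = 1695/88
  p_6/q_6 = 64853/3367
  p_7/q_7 = 196254/10189
q_6 = 3367 ≤ 5805 < 10189 = q_7, so the answer is 64853/3367.

64853/3367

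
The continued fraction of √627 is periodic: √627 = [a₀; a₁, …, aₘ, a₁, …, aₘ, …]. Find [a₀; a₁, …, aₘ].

[25; 25, 50]

a₀ = ⌊√627⌋ = 25.
With m₀=0, d₀=1 and mₖ₊₁ = dₖaₖ − mₖ, dₖ₊₁ = (n − mₖ₊₁²)/dₖ, aₖ₊₁ = ⌊(a₀+mₖ₊₁)/dₖ₊₁⌋:
  k=1: m=25, d=2, a=25
  k=2: m=25, d=1, a=50
d=1 and a=2a₀=50 at k=2, so the next step gives (m, d) = (25, 2) again — its k=1 value — and the period has length 2.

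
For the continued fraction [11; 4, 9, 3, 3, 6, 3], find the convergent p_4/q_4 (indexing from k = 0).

Using pₖ = aₖpₖ₋₁ + pₖ₋₂, qₖ = aₖqₖ₋₁ + qₖ₋₂ (with p₋₁=1, p₋₂=0, q₋₁=0, q₋₂=1):
  k=0: a=11, p=11, q=1
  k=1: a=4, p=45, q=4
  k=2: a=9, p=416, q=37
  k=3: a=3, p=1293, q=115
  k=4: a=3, p=4295, q=382

4295/382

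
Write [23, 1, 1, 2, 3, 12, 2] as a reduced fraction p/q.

10261/435

Using pₖ = aₖpₖ₋₁ + pₖ₋₂ and qₖ = aₖqₖ₋₁ + qₖ₋₂:
  k=0: a=23, p=23, q=1
  k=1: a=1, p=24, q=1
  k=2: a=1, p=47, q=2
  k=3: a=2, p=118, q=5
  k=4: a=3, p=401, q=17
  k=5: a=12, p=4930, q=209
  k=6: a=2, p=10261, q=435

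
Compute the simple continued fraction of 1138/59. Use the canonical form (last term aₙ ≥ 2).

[19; 3, 2, 8]

1138 = 19·59 + 17
59 = 3·17 + 8
17 = 2·8 + 1
8 = 8·1 + 0  (stop)
So 1138/59 = [19; 3, 2, 8].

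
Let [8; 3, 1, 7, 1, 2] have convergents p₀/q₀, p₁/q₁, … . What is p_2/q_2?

33/4

Using pₖ = aₖpₖ₋₁ + pₖ₋₂, qₖ = aₖqₖ₋₁ + qₖ₋₂ (with p₋₁=1, p₋₂=0, q₋₁=0, q₋₂=1):
  k=0: a=8, p=8, q=1
  k=1: a=3, p=25, q=3
  k=2: a=1, p=33, q=4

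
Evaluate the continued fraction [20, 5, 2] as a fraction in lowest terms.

222/11

Fold from the inside: start with 2/1.
  5 + 1/2 = 11/2
  20 + 2/11 = 222/11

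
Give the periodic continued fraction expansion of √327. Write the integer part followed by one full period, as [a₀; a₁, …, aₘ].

[18; 12, 36]

a₀ = ⌊√327⌋ = 18.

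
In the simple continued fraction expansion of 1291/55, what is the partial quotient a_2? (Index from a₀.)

1291 = 23·55 + 26   →  a_0 = 23
55 = 2·26 + 3   →  a_1 = 2
26 = 8·3 + 2   →  a_2 = 8

8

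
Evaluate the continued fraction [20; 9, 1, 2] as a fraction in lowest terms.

Fold from the inside: start with 2/1.
  1 + 1/2 = 3/2
  9 + 2/3 = 29/3
  20 + 3/29 = 583/29

583/29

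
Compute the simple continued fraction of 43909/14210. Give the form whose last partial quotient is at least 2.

43909 = 3×14210 + 1279
14210 = 11×1279 + 141
1279 = 9×141 + 10
141 = 14×10 + 1
10 = 10×1 + 0  (stop)
So 43909/14210 = [3; 11, 9, 14, 10].

[3; 11, 9, 14, 10]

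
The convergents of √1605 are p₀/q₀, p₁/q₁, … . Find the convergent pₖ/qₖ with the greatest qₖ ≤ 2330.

51320/1281

√1605 = [40; 16, 80, …] (period length 2).
Convergents:
  p_0/q_0 = 40/1
  p_1/q_1 = 641/16
  p_2/q_2 = 51320/1281
  p_3/q_3 = 821761/20512
q_2 = 1281 ≤ 2330 < 20512 = q_3, so the answer is 51320/1281.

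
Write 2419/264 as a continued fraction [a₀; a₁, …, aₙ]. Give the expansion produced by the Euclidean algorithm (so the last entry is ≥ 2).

[9; 6, 7, 6]

2419 = 9*264 + 43
264 = 6*43 + 6
43 = 7*6 + 1
6 = 6*1 + 0  (stop)
So 2419/264 = [9; 6, 7, 6].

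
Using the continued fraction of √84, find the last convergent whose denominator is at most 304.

√84 = [9; 6, 18, …] (period length 2).
Convergents:
  p_0/q_0 = 9/1
  p_1/q_1 = 55/6
  p_2/q_2 = 999/109
  p_3/q_3 = 6049/660
q_2 = 109 ≤ 304 < 660 = q_3, so the answer is 999/109.

999/109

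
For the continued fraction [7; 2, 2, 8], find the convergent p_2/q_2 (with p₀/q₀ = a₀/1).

37/5

Using pₖ = aₖpₖ₋₁ + pₖ₋₂, qₖ = aₖqₖ₋₁ + qₖ₋₂ (with p₋₁=1, p₋₂=0, q₋₁=0, q₋₂=1):
  k=0: a=7, p=7, q=1
  k=1: a=2, p=15, q=2
  k=2: a=2, p=37, q=5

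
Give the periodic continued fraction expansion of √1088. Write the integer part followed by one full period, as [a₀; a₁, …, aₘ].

[32; 1, 64]

a₀ = ⌊√1088⌋ = 32.
With m₀=0, d₀=1 and mₖ₊₁ = dₖaₖ − mₖ, dₖ₊₁ = (n − mₖ₊₁²)/dₖ, aₖ₊₁ = ⌊(a₀+mₖ₊₁)/dₖ₊₁⌋:
  k=1: m=32, d=64, a=1
  k=2: m=32, d=1, a=64
d=1 and a=2a₀=64 at k=2, so the next step gives (m, d) = (32, 64) again — its k=1 value — and the period has length 2.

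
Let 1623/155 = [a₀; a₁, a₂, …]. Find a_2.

8

1623 = 10·155 + 73   →  a_0 = 10
155 = 2·73 + 9   →  a_1 = 2
73 = 8·9 + 1   →  a_2 = 8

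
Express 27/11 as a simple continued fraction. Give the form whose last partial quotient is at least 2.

27 = 2*11 + 5
11 = 2*5 + 1
5 = 5*1 + 0  (stop)
So 27/11 = [2; 2, 5].

[2; 2, 5]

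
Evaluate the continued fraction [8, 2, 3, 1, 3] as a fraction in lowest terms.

Using pₖ = aₖpₖ₋₁ + pₖ₋₂ and qₖ = aₖqₖ₋₁ + qₖ₋₂:
  k=0: a=8, p=8, q=1
  k=1: a=2, p=17, q=2
  k=2: a=3, p=59, q=7
  k=3: a=1, p=76, q=9
  k=4: a=3, p=287, q=34

287/34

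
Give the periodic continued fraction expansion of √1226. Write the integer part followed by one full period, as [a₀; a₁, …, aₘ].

a₀ = ⌊√1226⌋ = 35.
With m₀=0, d₀=1 and mₖ₊₁ = dₖaₖ − mₖ, dₖ₊₁ = (n − mₖ₊₁²)/dₖ, aₖ₊₁ = ⌊(a₀+mₖ₊₁)/dₖ₊₁⌋:
  k=1: m=35, d=1, a=70
d=1 and a=2a₀=70 at k=1, so the next step gives (m, d) = (35, 1) again — its k=1 value — and the period has length 1.

[35; 70]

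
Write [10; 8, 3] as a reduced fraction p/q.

253/25

Fold from the inside: start with 3/1.
  8 + 1/3 = 25/3
  10 + 3/25 = 253/25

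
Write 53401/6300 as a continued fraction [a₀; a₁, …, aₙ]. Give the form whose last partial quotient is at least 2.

53401 = 8·6300 + 3001
6300 = 2·3001 + 298
3001 = 10·298 + 21
298 = 14·21 + 4
21 = 5·4 + 1
4 = 4·1 + 0  (stop)
So 53401/6300 = [8; 2, 10, 14, 5, 4].

[8; 2, 10, 14, 5, 4]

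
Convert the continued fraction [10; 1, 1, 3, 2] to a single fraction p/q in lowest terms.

169/16

Using pₖ = aₖpₖ₋₁ + pₖ₋₂ and qₖ = aₖqₖ₋₁ + qₖ₋₂:
  k=0: a=10, p=10, q=1
  k=1: a=1, p=11, q=1
  k=2: a=1, p=21, q=2
  k=3: a=3, p=74, q=7
  k=4: a=2, p=169, q=16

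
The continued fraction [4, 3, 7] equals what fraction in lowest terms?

Fold from the inside: start with 7/1.
  3 + 1/7 = 22/7
  4 + 7/22 = 95/22

95/22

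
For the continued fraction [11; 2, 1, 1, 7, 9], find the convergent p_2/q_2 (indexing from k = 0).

34/3

Using pₖ = aₖpₖ₋₁ + pₖ₋₂, qₖ = aₖqₖ₋₁ + qₖ₋₂ (with p₋₁=1, p₋₂=0, q₋₁=0, q₋₂=1):
  k=0: a=11, p=11, q=1
  k=1: a=2, p=23, q=2
  k=2: a=1, p=34, q=3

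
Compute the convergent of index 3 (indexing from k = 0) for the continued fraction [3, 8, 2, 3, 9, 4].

Using pₖ = aₖpₖ₋₁ + pₖ₋₂, qₖ = aₖqₖ₋₁ + qₖ₋₂ (with p₋₁=1, p₋₂=0, q₋₁=0, q₋₂=1):
  k=0: a=3, p=3, q=1
  k=1: a=8, p=25, q=8
  k=2: a=2, p=53, q=17
  k=3: a=3, p=184, q=59

184/59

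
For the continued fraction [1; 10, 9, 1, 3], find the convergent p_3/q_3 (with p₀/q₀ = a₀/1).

111/101

Using pₖ = aₖpₖ₋₁ + pₖ₋₂, qₖ = aₖqₖ₋₁ + qₖ₋₂ (with p₋₁=1, p₋₂=0, q₋₁=0, q₋₂=1):
  k=0: a=1, p=1, q=1
  k=1: a=10, p=11, q=10
  k=2: a=9, p=100, q=91
  k=3: a=1, p=111, q=101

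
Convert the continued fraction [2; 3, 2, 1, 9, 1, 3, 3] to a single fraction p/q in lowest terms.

Fold from the inside: start with 3/1.
  3 + 1/3 = 10/3
  1 + 3/10 = 13/10
  9 + 10/13 = 127/13
  1 + 13/127 = 140/127
  2 + 127/140 = 407/140
  3 + 140/407 = 1361/407
  2 + 407/1361 = 3129/1361

3129/1361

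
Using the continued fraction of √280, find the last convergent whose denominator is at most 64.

√280 = [16; 1, 2, 1, 2, 1, 32, …] (period length 6).
Convergents:
  p_0/q_0 = 16/1
  p_1/q_1 = 17/1
  p_2/q_2 = 50/3
  p_3/q_3 = 67/4
  p_4/q_4 = 184/11
  p_5/q_5 = 251/15
  p_6/q_6 = 8216/491
q_5 = 15 ≤ 64 < 491 = q_6, so the answer is 251/15.

251/15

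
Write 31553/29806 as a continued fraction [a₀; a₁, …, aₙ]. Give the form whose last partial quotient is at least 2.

[1; 17, 16, 3, 17, 2]

31553 = 1·29806 + 1747
29806 = 17·1747 + 107
1747 = 16·107 + 35
107 = 3·35 + 2
35 = 17·2 + 1
2 = 2·1 + 0  (stop)
So 31553/29806 = [1; 17, 16, 3, 17, 2].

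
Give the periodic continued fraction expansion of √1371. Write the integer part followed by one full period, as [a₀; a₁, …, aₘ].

a₀ = ⌊√1371⌋ = 37.
With m₀=0, d₀=1 and mₖ₊₁ = dₖaₖ − mₖ, dₖ₊₁ = (n − mₖ₊₁²)/dₖ, aₖ₊₁ = ⌊(a₀+mₖ₊₁)/dₖ₊₁⌋:
  k=1: m=37, d=2, a=37
  k=2: m=37, d=1, a=74
d=1 and a=2a₀=74 at k=2, so the next step gives (m, d) = (37, 2) again — its k=1 value — and the period has length 2.

[37; 37, 74]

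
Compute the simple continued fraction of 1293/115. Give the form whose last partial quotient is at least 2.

[11; 4, 9, 3]

1293 = 11·115 + 28
115 = 4·28 + 3
28 = 9·3 + 1
3 = 3·1 + 0  (stop)
So 1293/115 = [11; 4, 9, 3].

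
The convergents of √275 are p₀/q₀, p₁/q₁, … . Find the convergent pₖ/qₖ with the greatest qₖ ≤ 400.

√275 = [16; 1, 1, 2, 1, 1, 32, …] (period length 6).
Convergents:
  p_0/q_0 = 16/1
  p_1/q_1 = 17/1
  p_2/q_2 = 33/2
  p_3/q_3 = 83/5
  p_4/q_4 = 116/7
  p_5/q_5 = 199/12
  p_6/q_6 = 6484/391
  p_7/q_7 = 6683/403
q_6 = 391 ≤ 400 < 403 = q_7, so the answer is 6484/391.

6484/391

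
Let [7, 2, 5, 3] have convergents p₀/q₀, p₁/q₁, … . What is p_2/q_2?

82/11

Using pₖ = aₖpₖ₋₁ + pₖ₋₂, qₖ = aₖqₖ₋₁ + qₖ₋₂ (with p₋₁=1, p₋₂=0, q₋₁=0, q₋₂=1):
  k=0: a=7, p=7, q=1
  k=1: a=2, p=15, q=2
  k=2: a=5, p=82, q=11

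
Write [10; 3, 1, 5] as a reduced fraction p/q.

Using pₖ = aₖpₖ₋₁ + pₖ₋₂ and qₖ = aₖqₖ₋₁ + qₖ₋₂:
  k=0: a=10, p=10, q=1
  k=1: a=3, p=31, q=3
  k=2: a=1, p=41, q=4
  k=3: a=5, p=236, q=23

236/23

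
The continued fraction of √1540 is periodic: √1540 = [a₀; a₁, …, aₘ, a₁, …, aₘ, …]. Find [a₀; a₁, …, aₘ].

[39; 4, 8, 2, 8, 4, 78]

a₀ = ⌊√1540⌋ = 39.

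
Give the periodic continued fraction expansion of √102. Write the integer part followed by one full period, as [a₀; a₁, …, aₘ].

a₀ = ⌊√102⌋ = 10.
With m₀=0, d₀=1 and mₖ₊₁ = dₖaₖ − mₖ, dₖ₊₁ = (n − mₖ₊₁²)/dₖ, aₖ₊₁ = ⌊(a₀+mₖ₊₁)/dₖ₊₁⌋:
  k=1: m=10, d=2, a=10
  k=2: m=10, d=1, a=20
d=1 and a=2a₀=20 at k=2, so the next step gives (m, d) = (10, 2) again — its k=1 value — and the period has length 2.

[10; 10, 20]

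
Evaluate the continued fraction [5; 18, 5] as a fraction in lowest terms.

460/91

Using pₖ = aₖpₖ₋₁ + pₖ₋₂ and qₖ = aₖqₖ₋₁ + qₖ₋₂:
  k=0: a=5, p=5, q=1
  k=1: a=18, p=91, q=18
  k=2: a=5, p=460, q=91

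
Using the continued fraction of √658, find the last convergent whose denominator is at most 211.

1693/66

√658 = [25; 1, 1, 1, 6, 1, 1, 1, 50, …] (period length 8).
Convergents:
  p_0/q_0 = 25/1
  p_1/q_1 = 26/1
  p_2/q_2 = 51/2
  p_3/q_3 = 77/3
  p_4/q_4 = 513/20
  p_5/q_5 = 590/23
  p_6/q_6 = 1103/43
  p_7/q_7 = 1693/66
  p_8/q_8 = 85753/3343
q_7 = 66 ≤ 211 < 3343 = q_8, so the answer is 1693/66.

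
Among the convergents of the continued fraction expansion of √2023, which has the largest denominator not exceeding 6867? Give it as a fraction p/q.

182115/4049

√2023 = [44; 1, 43, 1, 88, …] (period length 4).
Convergents:
  p_0/q_0 = 44/1
  p_1/q_1 = 45/1
  p_2/q_2 = 1979/44
  p_3/q_3 = 2024/45
  p_4/q_4 = 180091/4004
  p_5/q_5 = 182115/4049
  p_6/q_6 = 8011036/178111
q_5 = 4049 ≤ 6867 < 178111 = q_6, so the answer is 182115/4049.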